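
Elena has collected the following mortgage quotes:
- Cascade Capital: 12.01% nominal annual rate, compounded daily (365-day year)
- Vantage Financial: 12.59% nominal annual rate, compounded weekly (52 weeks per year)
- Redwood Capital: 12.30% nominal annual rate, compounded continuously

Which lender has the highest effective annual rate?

Cascade Capital: (1 + 0.1201/365)^365 − 1 = 12.759%
Vantage Financial: (1 + 0.1259/52)^52 − 1 = 13.400%
Redwood Capital: e^0.1230 − 1 = 13.088%
The highest effective annual rate is Vantage Financial at 13.400%.

Vantage Financial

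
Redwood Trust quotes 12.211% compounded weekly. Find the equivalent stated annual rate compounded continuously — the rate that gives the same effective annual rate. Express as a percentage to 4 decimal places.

12.1967%

EAR = (1 + 0.12211/52)^52 − 1 = 0.129717.
Equivalent continuous rate: r = ln(1 + 0.129717) = 0.121967 = 12.1967%.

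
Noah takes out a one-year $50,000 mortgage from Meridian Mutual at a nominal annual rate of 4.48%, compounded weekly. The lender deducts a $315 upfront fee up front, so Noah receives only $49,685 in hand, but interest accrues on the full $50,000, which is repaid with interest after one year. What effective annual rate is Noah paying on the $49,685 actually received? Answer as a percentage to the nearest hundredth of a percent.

5.24%

Amount owed after one year: 50,000 × (1 + 0.0448/52)^52 = 50,000 × 1.045799 = $52,289.93.
Effective rate on net proceeds: 52,289.93 / 49,685 − 1 = 0.052429 = 5.24%.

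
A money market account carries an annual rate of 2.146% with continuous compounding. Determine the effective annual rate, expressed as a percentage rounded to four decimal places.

2.1692%

With continuous compounding, EAR = e^0.02146 − 1.
e^0.02146 = 1.021692, so EAR = 0.021692 = 2.1692%.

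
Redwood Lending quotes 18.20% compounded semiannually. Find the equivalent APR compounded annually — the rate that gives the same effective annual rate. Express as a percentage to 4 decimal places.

19.0281%

EAR = (1 + 0.1820/2)^2 − 1 = 0.190281.
Compounded annually, the equivalent nominal rate is the EAR itself: 19.0281%.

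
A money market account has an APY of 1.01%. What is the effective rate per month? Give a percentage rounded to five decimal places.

The per-month rate i satisfies (1 + i)^12 = 1 + 0.0101.
i = 1.0101^(1/12) − 1 = 0.0008378 = 0.08378%.

0.08378%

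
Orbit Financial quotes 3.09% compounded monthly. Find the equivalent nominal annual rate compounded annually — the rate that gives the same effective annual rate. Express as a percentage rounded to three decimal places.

3.134%

EAR = (1 + 0.0309/12)^12 − 1 = 0.031341.
Compounded annually, the equivalent nominal rate is the EAR itself: 3.134%.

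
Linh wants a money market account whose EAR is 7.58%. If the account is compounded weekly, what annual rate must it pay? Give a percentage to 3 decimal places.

7.312%

(1 + r/52)^52 − 1 = 0.0758, so 1 + r/52 = 1.0758^(1/52).
r/52 = 0.001406, so r = 0.073116 = 7.312%.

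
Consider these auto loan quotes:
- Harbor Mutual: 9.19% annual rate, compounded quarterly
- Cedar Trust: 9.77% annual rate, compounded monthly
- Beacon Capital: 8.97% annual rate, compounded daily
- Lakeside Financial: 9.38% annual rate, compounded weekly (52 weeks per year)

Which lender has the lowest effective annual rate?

Harbor Mutual: (1 + 0.0919/4)^4 − 1 = 9.512%
Cedar Trust: (1 + 0.0977/12)^12 − 1 = 10.220%
Beacon Capital: (1 + 0.0897/365)^365 − 1 = 9.383%
Lakeside Financial: (1 + 0.0938/52)^52 − 1 = 9.825%
The lowest effective annual rate is Beacon Capital at 9.383%.

Beacon Capital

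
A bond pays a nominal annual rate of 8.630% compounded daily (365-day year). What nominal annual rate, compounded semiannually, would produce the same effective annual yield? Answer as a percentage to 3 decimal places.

EAR = (1 + 0.08630/365)^365 − 1 = 0.090122.
Solve (1 + r/2)^2 = 1.090122: r/2 = 1.090122^(1/2) − 1 = 0.044089, so r = 0.088178 = 8.818%.

8.818%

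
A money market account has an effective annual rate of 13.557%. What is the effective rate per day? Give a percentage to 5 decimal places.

The per-day rate i satisfies (1 + i)^365 = 1 + 0.13557.
i = 1.13557^(1/365) − 1 = 0.0003484 = 0.03484%.

0.03484%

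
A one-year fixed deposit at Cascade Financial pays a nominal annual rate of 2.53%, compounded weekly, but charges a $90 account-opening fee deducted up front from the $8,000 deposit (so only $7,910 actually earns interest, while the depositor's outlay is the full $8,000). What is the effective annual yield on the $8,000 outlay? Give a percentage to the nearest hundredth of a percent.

1.41%

Value after one year: 7,910 × (1 + 0.0253/52)^52 = 7,910 × 1.025616 = $8,112.63.
Effective yield on the $8,000 outlay: 8,112.63 / 8,000 − 1 = 0.014078 = 1.41%.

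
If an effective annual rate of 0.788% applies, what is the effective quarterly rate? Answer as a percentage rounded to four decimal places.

0.1964%

The per-quarter rate i satisfies (1 + i)^4 = 1 + 0.00788.
i = 1.00788^(1/4) − 1 = 0.0019642 = 0.1964%.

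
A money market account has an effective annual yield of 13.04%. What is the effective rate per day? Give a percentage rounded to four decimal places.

0.0336%

The per-day rate i satisfies (1 + i)^365 = 1 + 0.1304.
i = 1.1304^(1/365) − 1 = 0.0003359 = 0.0336%.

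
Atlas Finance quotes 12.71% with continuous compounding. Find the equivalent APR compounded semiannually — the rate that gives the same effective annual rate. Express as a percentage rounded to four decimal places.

13.1226%

EAR under continuous compounding: e^0.1271 − 1 = 0.135531.
Solve (1 + r/2)^2 = 1.135531: r/2 = 1.135531^(1/2) − 1 = 0.065613, so r = 0.131226 = 13.1226%.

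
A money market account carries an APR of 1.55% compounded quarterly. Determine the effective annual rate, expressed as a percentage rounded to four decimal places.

EAR = (1 + 0.0155/4)^4 − 1.
= (1 + 0.003875)^4 − 1 = 1.015590 − 1 = 1.5590%.

1.5590%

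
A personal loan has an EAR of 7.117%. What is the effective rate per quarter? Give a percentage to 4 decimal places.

1.7336%

The per-quarter rate i satisfies (1 + i)^4 = 1 + 0.07117.
i = 1.07117^(1/4) − 1 = 0.0173364 = 1.7336%.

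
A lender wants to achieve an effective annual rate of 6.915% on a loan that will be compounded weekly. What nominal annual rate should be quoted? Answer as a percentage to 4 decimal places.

6.6907%

(1 + r/52)^52 − 1 = 0.06915, so 1 + r/52 = 1.06915^(1/52).
r/52 = 0.001287, so r = 0.066907 = 6.6907%.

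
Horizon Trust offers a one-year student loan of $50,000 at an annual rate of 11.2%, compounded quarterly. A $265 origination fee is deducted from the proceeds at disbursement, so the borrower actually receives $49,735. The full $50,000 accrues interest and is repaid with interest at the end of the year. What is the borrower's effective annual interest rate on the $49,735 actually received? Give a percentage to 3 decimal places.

Amount owed after one year: 50,000 × (1 + 0.112/4)^4 = 50,000 × 1.116792 = $55,839.62.
Effective rate on net proceeds: 55,839.62 / 49,735 − 1 = 0.122743 = 12.274%.

12.274%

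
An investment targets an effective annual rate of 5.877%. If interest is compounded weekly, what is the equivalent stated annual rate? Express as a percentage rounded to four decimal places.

(1 + r/52)^52 − 1 = 0.05877, so 1 + r/52 = 1.05877^(1/52).
r/52 = 0.001099, so r = 0.057139 = 5.7139%.

5.7139%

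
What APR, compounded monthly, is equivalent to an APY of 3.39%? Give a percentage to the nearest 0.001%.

3.338%

(1 + r/12)^12 − 1 = 0.0339, so 1 + r/12 = 1.0339^(1/12).
r/12 = 0.002782, so r = 0.033384 = 3.338%.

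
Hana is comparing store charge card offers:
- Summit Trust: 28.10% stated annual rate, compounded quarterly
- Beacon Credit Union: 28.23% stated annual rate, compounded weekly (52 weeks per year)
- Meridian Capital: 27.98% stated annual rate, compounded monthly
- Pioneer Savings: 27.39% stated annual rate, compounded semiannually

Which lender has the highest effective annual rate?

Beacon Credit Union

Summit Trust: (1 + 0.2810/4)^4 − 1 = 31.202%
Beacon Credit Union: (1 + 0.2823/52)^52 − 1 = 32.516%
Meridian Capital: (1 + 0.2798/12)^12 − 1 = 31.862%
Pioneer Savings: (1 + 0.2739/2)^2 − 1 = 29.266%
The highest effective annual rate is Beacon Credit Union at 32.516%.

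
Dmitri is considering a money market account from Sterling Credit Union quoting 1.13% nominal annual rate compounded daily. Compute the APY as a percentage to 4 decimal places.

EAR = (1 + 0.0113/365)^365 − 1.
= (1 + 0.000031)^365 − 1 = 1.011364 − 1 = 1.1364%.

1.1364%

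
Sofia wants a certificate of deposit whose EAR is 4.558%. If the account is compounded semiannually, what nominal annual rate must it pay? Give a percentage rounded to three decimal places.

(1 + r/2)^2 − 1 = 0.04558, so 1 + r/2 = 1.04558^(1/2).
r/2 = 0.022536, so r = 0.045072 = 4.507%.

4.507%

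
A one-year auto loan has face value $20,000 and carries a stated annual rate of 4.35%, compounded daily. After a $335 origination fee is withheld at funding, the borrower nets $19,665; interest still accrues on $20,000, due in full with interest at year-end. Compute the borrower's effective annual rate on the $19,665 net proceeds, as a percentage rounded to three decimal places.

6.225%

Amount owed after one year: 20,000 × (1 + 0.0435/365)^365 = 20,000 × 1.044457 = $20,889.15.
Effective rate on net proceeds: 20,889.15 / 19,665 − 1 = 0.062250 = 6.225%.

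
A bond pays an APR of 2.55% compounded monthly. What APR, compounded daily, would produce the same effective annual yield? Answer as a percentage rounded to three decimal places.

EAR = (1 + 0.0255/12)^12 − 1 = 0.025800.
Solve (1 + r/365)^365 = 1.025800: r/365 = 1.025800^(1/365) − 1 = 0.000070, so r = 0.025474 = 2.547%.

2.547%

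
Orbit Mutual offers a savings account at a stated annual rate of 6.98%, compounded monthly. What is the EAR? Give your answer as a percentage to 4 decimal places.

EAR = (1 + 0.0698/12)^12 − 1.
= (1 + 0.005817)^12 − 1 = 1.072077 − 1 = 7.2077%.

7.2077%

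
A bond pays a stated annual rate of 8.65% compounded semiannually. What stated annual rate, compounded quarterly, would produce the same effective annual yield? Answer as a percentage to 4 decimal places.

EAR = (1 + 0.0865/2)^2 − 1 = 0.088371.
Solve (1 + r/4)^4 = 1.088371: r/4 = 1.088371^(1/4) − 1 = 0.021396, so r = 0.085584 = 8.5584%.

8.5584%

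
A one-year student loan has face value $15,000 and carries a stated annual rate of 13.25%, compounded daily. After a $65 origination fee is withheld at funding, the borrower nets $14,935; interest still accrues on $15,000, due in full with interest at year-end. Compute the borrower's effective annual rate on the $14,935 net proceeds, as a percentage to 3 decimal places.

14.662%

Amount owed after one year: 15,000 × (1 + 0.1325/365)^365 = 15,000 × 1.141652 = $17,124.77.
Effective rate on net proceeds: 17,124.77 / 14,935 − 1 = 0.146620 = 14.662%.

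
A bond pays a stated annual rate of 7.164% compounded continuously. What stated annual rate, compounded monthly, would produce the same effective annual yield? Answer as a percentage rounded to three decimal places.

EAR under continuous compounding: e^0.07164 − 1 = 0.074269.
Solve (1 + r/12)^12 = 1.074269: r/12 = 1.074269^(1/12) − 1 = 0.005988, so r = 0.071854 = 7.185%.

7.185%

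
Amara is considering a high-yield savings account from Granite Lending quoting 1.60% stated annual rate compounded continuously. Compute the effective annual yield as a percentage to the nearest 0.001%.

With continuous compounding, EAR = e^0.0160 − 1.
e^0.0160 = 1.016129, so EAR = 0.016129 = 1.613%.

1.613%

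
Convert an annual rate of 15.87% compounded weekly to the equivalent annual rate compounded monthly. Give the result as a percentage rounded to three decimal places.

15.951%

EAR = (1 + 0.1587/52)^52 − 1 = 0.171703.
Solve (1 + r/12)^12 = 1.171703: r/12 = 1.171703^(1/12) − 1 = 0.013292, so r = 0.159509 = 15.951%.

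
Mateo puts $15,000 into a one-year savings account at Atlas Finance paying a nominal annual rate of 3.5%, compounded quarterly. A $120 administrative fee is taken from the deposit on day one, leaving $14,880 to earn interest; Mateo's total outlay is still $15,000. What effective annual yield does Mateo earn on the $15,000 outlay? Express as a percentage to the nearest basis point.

Value after one year: 14,880 × (1 + 0.035/4)^4 = 14,880 × 1.035462 = $15,407.68.
Effective yield on the $15,000 outlay: 15,407.68 / 15,000 − 1 = 0.027178 = 2.72%.

2.72%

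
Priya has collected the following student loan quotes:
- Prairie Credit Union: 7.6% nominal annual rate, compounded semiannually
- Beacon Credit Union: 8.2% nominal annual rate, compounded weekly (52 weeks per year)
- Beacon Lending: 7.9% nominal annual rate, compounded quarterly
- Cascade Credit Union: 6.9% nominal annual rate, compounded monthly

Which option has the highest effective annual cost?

Beacon Credit Union

Prairie Credit Union: (1 + 0.076/2)^2 − 1 = 7.744%
Beacon Credit Union: (1 + 0.082/52)^52 − 1 = 8.539%
Beacon Lending: (1 + 0.079/4)^4 − 1 = 8.137%
Cascade Credit Union: (1 + 0.069/12)^12 − 1 = 7.122%
The highest effective annual rate is Beacon Credit Union at 8.539%.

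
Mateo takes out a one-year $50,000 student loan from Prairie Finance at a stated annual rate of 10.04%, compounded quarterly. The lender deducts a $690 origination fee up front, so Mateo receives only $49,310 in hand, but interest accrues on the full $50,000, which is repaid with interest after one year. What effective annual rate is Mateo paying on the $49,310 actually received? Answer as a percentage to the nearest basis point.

11.97%

Amount owed after one year: 50,000 × (1 + 0.1004/4)^4 = 50,000 × 1.104244 = $55,212.19.
Effective rate on net proceeds: 55,212.19 / 49,310 − 1 = 0.119696 = 11.97%.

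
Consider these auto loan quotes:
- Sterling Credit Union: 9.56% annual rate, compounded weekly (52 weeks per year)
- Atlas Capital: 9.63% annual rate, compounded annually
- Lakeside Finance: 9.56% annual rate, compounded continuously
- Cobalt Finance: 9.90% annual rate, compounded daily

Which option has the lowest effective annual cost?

Atlas Capital

Sterling Credit Union: (1 + 0.0956/52)^52 − 1 = 10.022%
Atlas Capital: compounded annually, EAR = 9.630%
Lakeside Finance: e^0.0956 − 1 = 10.032%
Cobalt Finance: (1 + 0.0990/365)^365 − 1 = 10.405%
The lowest effective annual rate is Atlas Capital at 9.630%.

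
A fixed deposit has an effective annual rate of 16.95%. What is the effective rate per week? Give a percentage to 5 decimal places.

The per-week rate i satisfies (1 + i)^52 = 1 + 0.1695.
i = 1.1695^(1/52) − 1 = 0.0030156 = 0.30156%.

0.30156%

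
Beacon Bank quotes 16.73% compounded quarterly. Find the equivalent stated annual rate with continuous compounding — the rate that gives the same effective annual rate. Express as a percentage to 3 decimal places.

16.390%

EAR = (1 + 0.1673/4)^4 − 1 = 0.178092.
Equivalent continuous rate: r = ln(1 + 0.178092) = 0.163896 = 16.390%.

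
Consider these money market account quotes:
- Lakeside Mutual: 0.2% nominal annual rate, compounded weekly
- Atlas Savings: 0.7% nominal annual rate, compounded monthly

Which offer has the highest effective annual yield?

Lakeside Mutual: (1 + 0.002/52)^52 − 1 = 0.200%
Atlas Savings: (1 + 0.007/12)^12 − 1 = 0.702%
The highest effective annual rate is Atlas Savings at 0.702%.

Atlas Savings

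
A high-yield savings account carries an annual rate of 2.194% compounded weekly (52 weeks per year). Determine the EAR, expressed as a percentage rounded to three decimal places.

2.218%

EAR = (1 + 0.02194/52)^52 − 1.
= 1.022178 − 1 = 2.218%.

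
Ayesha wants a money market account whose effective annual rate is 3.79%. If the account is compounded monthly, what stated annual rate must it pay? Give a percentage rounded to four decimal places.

(1 + r/12)^12 − 1 = 0.0379, so 1 + r/12 = 1.0379^(1/12).
r/12 = 0.003105, so r = 0.037257 = 3.7257%.

3.7257%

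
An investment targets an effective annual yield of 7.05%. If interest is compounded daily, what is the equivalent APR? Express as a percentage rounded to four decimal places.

6.8132%

(1 + r/365)^365 − 1 = 0.0705, so 1 + r/365 = 1.0705^(1/365).
r/365 = 0.000187, so r = 0.068132 = 6.8132%.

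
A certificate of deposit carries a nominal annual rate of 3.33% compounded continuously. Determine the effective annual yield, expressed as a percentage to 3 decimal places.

With continuous compounding, EAR = e^0.0333 − 1.
e^0.0333 = 1.033861, so EAR = 0.033861 = 3.386%.

3.386%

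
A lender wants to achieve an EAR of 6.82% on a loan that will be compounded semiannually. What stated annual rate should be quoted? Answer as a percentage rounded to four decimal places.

6.7075%

(1 + r/2)^2 − 1 = 0.0682, so 1 + r/2 = 1.0682^(1/2).
r/2 = 0.033538, so r = 0.067075 = 6.7075%.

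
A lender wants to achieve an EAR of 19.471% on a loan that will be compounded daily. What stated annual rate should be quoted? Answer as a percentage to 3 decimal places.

(1 + r/365)^365 − 1 = 0.19471, so 1 + r/365 = 1.19471^(1/365).
r/365 = 0.000488, so r = 0.177947 = 17.795%.

17.795%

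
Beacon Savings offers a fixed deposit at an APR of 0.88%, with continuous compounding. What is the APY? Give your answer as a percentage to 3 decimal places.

0.884%

With continuous compounding, EAR = e^0.0088 − 1.
e^0.0088 = 1.008839, so EAR = 0.008839 = 0.884%.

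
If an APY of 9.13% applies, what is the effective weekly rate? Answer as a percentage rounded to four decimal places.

0.1682%

The per-week rate i satisfies (1 + i)^52 = 1 + 0.0913.
i = 1.0913^(1/52) − 1 = 0.0016816 = 0.1682%.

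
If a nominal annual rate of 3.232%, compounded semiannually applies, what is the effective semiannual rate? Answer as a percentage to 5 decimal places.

1.61600%

With a nominal annual rate compounded semiannually, the periodic rate is the nominal rate divided by 2.
i = 0.03232 / 2 = 0.0161600 = 1.61600%.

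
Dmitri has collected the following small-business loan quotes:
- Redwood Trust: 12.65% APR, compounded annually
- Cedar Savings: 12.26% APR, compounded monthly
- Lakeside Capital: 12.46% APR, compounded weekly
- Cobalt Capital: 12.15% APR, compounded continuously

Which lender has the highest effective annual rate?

Redwood Trust: compounded annually, EAR = 12.650%
Cedar Savings: (1 + 0.1226/12)^12 − 1 = 12.973%
Lakeside Capital: (1 + 0.1246/52)^52 − 1 = 13.253%
Cobalt Capital: e^0.1215 − 1 = 12.919%
The highest effective annual rate is Lakeside Capital at 13.253%.

Lakeside Capital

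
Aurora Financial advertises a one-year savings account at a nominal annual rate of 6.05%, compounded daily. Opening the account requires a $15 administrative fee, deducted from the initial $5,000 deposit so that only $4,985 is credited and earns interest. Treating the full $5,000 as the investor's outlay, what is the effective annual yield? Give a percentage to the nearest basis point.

Value after one year: 4,985 × (1 + 0.0605/365)^365 = 4,985 × 1.062362 = $5,295.88.
Effective yield on the $5,000 outlay: 5,295.88 / 5,000 − 1 = 0.059175 = 5.92%.

5.92%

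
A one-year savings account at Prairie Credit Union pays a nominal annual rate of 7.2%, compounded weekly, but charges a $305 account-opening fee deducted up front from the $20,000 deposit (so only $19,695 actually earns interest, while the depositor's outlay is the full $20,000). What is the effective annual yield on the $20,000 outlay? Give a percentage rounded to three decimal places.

5.821%

Value after one year: 19,695 × (1 + 0.072/52)^52 = 19,695 × 1.074602 = $21,164.28.
Effective yield on the $20,000 outlay: 21,164.28 / 20,000 − 1 = 0.058214 = 5.821%.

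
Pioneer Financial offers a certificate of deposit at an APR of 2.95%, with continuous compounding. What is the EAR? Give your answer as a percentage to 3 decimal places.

With continuous compounding, EAR = e^0.0295 − 1.
e^0.0295 = 1.029939, so EAR = 0.029939 = 2.994%.

2.994%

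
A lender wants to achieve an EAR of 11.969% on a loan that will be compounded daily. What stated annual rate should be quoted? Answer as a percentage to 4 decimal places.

11.3069%

(1 + r/365)^365 − 1 = 0.11969, so 1 + r/365 = 1.11969^(1/365).
r/365 = 0.000310, so r = 0.113069 = 11.3069%.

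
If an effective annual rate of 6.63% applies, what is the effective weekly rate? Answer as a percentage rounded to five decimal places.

0.12353%

The per-week rate i satisfies (1 + i)^52 = 1 + 0.0663.
i = 1.0663^(1/52) − 1 = 0.0012353 = 0.12353%.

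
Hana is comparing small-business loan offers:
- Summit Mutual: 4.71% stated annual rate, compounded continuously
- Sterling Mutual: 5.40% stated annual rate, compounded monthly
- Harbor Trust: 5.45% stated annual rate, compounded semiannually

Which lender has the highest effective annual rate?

Sterling Mutual

Summit Mutual: e^0.0471 − 1 = 4.823%
Sterling Mutual: (1 + 0.0540/12)^12 − 1 = 5.536%
Harbor Trust: (1 + 0.0545/2)^2 − 1 = 5.524%
The highest effective annual rate is Sterling Mutual at 5.536%.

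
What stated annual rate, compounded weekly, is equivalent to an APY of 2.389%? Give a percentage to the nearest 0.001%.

2.361%

(1 + r/52)^52 − 1 = 0.02389, so 1 + r/52 = 1.02389^(1/52).
r/52 = 0.000454, so r = 0.023614 = 2.361%.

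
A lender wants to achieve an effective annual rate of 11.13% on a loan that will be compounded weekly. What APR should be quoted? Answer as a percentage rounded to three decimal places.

10.564%

(1 + r/52)^52 − 1 = 0.1113, so 1 + r/52 = 1.1113^(1/52).
r/52 = 0.002031, so r = 0.105638 = 10.564%.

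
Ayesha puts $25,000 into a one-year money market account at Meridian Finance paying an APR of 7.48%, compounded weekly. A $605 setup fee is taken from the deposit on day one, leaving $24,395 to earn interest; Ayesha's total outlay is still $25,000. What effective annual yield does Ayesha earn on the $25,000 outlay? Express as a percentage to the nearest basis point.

Value after one year: 24,395 × (1 + 0.0748/52)^52 = 24,395 × 1.077611 = $26,288.31.
Effective yield on the $25,000 outlay: 26,288.31 / 25,000 − 1 = 0.051532 = 5.15%.

5.15%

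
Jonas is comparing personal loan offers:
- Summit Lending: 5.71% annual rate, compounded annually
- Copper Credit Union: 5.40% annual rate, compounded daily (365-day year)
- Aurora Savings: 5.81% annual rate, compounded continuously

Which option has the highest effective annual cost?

Summit Lending: compounded annually, EAR = 5.710%
Copper Credit Union: (1 + 0.0540/365)^365 − 1 = 5.548%
Aurora Savings: e^0.0581 − 1 = 5.982%
The highest effective annual rate is Aurora Savings at 5.982%.

Aurora Savings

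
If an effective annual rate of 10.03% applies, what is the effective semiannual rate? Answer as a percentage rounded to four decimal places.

The per-half-year rate i satisfies (1 + i)^2 = 1 + 0.1003.
i = 1.1003^(1/2) − 1 = 0.0489519 = 4.8952%.

4.8952%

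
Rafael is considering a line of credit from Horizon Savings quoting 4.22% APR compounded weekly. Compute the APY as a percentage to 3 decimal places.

4.309%

EAR = (1 + 0.0422/52)^52 − 1.
= 1.043085 − 1 = 4.309%.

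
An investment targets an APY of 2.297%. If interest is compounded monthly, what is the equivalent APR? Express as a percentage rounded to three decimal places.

(1 + r/12)^12 − 1 = 0.02297, so 1 + r/12 = 1.02297^(1/12).
r/12 = 0.001894, so r = 0.022732 = 2.273%.

2.273%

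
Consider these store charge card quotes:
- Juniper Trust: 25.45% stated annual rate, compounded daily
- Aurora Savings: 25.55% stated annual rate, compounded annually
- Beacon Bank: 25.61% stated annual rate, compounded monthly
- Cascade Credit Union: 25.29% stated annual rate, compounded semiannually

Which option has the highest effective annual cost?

Juniper Trust

Juniper Trust: (1 + 0.2545/365)^365 − 1 = 28.970%
Aurora Savings: compounded annually, EAR = 25.550%
Beacon Bank: (1 + 0.2561/12)^12 − 1 = 28.841%
Cascade Credit Union: (1 + 0.2529/2)^2 − 1 = 26.889%
The highest effective annual rate is Juniper Trust at 28.970%.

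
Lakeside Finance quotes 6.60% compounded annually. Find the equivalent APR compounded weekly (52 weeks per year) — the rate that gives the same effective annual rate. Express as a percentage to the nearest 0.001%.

6.395%

Compounded annually, EAR = nominal = 0.066000.
Solve (1 + r/52)^52 = 1.066000: r/52 = 1.066000^(1/52) − 1 = 0.001230, so r = 0.063953 = 6.395%.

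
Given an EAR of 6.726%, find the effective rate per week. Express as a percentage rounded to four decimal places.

The per-week rate i satisfies (1 + i)^52 = 1 + 0.06726.
i = 1.06726^(1/52) − 1 = 0.0012526 = 0.1253%.

0.1253%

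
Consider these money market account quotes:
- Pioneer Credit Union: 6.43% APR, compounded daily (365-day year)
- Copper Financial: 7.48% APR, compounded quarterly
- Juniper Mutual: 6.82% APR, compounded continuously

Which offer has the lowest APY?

Pioneer Credit Union: (1 + 0.0643/365)^365 − 1 = 6.641%
Copper Financial: (1 + 0.0748/4)^4 − 1 = 7.692%
Juniper Mutual: e^0.0682 − 1 = 7.058%
The lowest effective annual rate is Pioneer Credit Union at 6.641%.

Pioneer Credit Union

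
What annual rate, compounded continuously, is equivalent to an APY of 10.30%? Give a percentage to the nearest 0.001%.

9.803%

Continuous: nominal r satisfies e^r − 1 = 0.1030.
r = ln(1 + 0.1030) = ln(1.1030) = 0.098034 = 9.803%.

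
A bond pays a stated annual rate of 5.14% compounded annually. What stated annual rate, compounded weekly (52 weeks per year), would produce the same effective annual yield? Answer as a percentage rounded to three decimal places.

5.015%

Compounded annually, EAR = nominal = 0.051400.
Solve (1 + r/52)^52 = 1.051400: r/52 = 1.051400^(1/52) − 1 = 0.000964, so r = 0.050147 = 5.015%.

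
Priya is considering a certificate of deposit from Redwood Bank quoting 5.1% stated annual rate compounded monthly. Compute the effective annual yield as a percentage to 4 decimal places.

EAR = (1 + 0.051/12)^12 − 1.
= (1 + 0.004250)^12 − 1 = 1.052209 − 1 = 5.2209%.

5.2209%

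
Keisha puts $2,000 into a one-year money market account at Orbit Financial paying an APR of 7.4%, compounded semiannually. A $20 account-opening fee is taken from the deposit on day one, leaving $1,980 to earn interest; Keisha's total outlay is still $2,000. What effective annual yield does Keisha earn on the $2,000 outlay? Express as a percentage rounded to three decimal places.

Value after one year: 1,980 × (1 + 0.074/2)^2 = 1,980 × 1.075369 = $2,129.23.
Effective yield on the $2,000 outlay: 2,129.23 / 2,000 − 1 = 0.064615 = 6.462%.

6.462%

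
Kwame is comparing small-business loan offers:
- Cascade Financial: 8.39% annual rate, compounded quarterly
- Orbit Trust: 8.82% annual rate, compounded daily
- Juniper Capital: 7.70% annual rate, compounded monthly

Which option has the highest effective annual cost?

Orbit Trust

Cascade Financial: (1 + 0.0839/4)^4 − 1 = 8.658%
Orbit Trust: (1 + 0.0882/365)^365 − 1 = 9.219%
Juniper Capital: (1 + 0.0770/12)^12 − 1 = 7.978%
The highest effective annual rate is Orbit Trust at 9.219%.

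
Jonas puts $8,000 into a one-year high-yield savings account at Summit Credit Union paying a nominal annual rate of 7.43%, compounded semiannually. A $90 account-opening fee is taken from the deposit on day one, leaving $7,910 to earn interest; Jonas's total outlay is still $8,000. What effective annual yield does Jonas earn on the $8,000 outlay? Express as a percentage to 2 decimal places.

6.36%

Value after one year: 7,910 × (1 + 0.0743/2)^2 = 7,910 × 1.075680 = $8,508.63.
Effective yield on the $8,000 outlay: 8,508.63 / 8,000 − 1 = 0.063579 = 6.36%.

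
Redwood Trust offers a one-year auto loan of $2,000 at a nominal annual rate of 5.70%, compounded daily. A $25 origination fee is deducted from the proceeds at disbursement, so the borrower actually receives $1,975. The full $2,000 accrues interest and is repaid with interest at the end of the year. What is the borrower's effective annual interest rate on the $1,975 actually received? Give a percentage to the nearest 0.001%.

Amount owed after one year: 2,000 × (1 + 0.0570/365)^365 = 2,000 × 1.058651 = $2,117.30.
Effective rate on net proceeds: 2,117.30 / 1,975 − 1 = 0.072052 = 7.205%.

7.205%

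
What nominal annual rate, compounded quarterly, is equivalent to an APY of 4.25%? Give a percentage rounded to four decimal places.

(1 + r/4)^4 − 1 = 0.0425, so 1 + r/4 = 1.0425^(1/4).
r/4 = 0.010460, so r = 0.041839 = 4.1839%.

4.1839%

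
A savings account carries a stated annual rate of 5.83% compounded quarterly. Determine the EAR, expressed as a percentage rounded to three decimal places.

5.959%

EAR = (1 + 0.0583/4)^4 − 1.
= (1 + 0.014575)^4 − 1 = 1.059587 − 1 = 5.959%.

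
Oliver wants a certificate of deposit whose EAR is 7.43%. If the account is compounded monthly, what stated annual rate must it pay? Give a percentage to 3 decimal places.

7.188%

(1 + r/12)^12 − 1 = 0.0743, so 1 + r/12 = 1.0743^(1/12).
r/12 = 0.005990, so r = 0.071884 = 7.188%.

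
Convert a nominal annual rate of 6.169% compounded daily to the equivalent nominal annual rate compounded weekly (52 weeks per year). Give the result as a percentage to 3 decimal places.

EAR = (1 + 0.06169/365)^365 − 1 = 0.063627.
Solve (1 + r/52)^52 = 1.063627: r/52 = 1.063627^(1/52) − 1 = 0.001187, so r = 0.061721 = 6.172%.

6.172%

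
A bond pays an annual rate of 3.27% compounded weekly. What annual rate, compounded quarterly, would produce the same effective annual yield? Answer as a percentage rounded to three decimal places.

EAR = (1 + 0.0327/52)^52 − 1 = 0.033230.
Solve (1 + r/4)^4 = 1.033230: r/4 = 1.033230^(1/4) − 1 = 0.008206, so r = 0.032824 = 3.282%.

3.282%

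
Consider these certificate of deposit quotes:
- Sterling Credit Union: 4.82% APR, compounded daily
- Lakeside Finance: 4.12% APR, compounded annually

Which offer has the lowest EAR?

Sterling Credit Union: (1 + 0.0482/365)^365 − 1 = 4.938%
Lakeside Finance: compounded annually, EAR = 4.120%
The lowest effective annual rate is Lakeside Finance at 4.120%.

Lakeside Finance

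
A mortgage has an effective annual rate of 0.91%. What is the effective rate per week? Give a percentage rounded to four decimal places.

The per-week rate i satisfies (1 + i)^52 = 1 + 0.0091.
i = 1.0091^(1/52) − 1 = 0.0001742 = 0.0174%.

0.0174%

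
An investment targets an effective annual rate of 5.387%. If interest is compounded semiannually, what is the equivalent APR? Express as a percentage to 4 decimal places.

(1 + r/2)^2 − 1 = 0.05387, so 1 + r/2 = 1.05387^(1/2).
r/2 = 0.026582, so r = 0.053163 = 5.3163%.

5.3163%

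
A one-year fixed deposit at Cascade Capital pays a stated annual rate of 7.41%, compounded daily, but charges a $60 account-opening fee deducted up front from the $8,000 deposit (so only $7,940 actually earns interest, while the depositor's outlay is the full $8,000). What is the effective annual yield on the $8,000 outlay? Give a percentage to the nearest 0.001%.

6.883%

Value after one year: 7,940 × (1 + 0.0741/365)^365 = 7,940 × 1.076906 = $8,550.64.
Effective yield on the $8,000 outlay: 8,550.64 / 8,000 − 1 = 0.068830 = 6.883%.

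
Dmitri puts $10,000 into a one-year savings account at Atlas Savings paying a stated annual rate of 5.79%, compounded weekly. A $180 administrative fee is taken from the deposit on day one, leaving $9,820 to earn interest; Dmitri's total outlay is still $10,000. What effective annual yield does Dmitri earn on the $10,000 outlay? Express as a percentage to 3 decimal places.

4.050%

Value after one year: 9,820 × (1 + 0.0579/52)^52 = 9,820 × 1.059575 = $10,405.03.
Effective yield on the $10,000 outlay: 10,405.03 / 10,000 − 1 = 0.040503 = 4.050%.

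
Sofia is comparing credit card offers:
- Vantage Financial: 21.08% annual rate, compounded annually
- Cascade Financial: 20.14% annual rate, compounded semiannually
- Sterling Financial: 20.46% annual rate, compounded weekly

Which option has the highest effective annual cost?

Sterling Financial

Vantage Financial: compounded annually, EAR = 21.080%
Cascade Financial: (1 + 0.2014/2)^2 − 1 = 21.154%
Sterling Financial: (1 + 0.2046/52)^52 − 1 = 22.654%
The highest effective annual rate is Sterling Financial at 22.654%.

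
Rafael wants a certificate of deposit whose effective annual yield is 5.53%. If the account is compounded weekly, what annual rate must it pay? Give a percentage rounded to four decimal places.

(1 + r/52)^52 − 1 = 0.0553, so 1 + r/52 = 1.0553^(1/52).
r/52 = 0.001036, so r = 0.053853 = 5.3853%.

5.3853%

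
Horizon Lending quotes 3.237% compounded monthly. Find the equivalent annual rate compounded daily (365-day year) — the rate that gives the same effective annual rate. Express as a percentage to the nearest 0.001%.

3.233%

EAR = (1 + 0.03237/12)^12 − 1 = 0.032855.
Solve (1 + r/365)^365 = 1.032855: r/365 = 1.032855^(1/365) − 1 = 0.000089, so r = 0.032328 = 3.233%.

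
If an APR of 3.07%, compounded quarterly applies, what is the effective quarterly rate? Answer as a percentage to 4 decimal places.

With a nominal annual rate compounded quarterly, the periodic rate is the nominal rate divided by 4.
i = 0.0307 / 4 = 0.0076750 = 0.7675%.

0.7675%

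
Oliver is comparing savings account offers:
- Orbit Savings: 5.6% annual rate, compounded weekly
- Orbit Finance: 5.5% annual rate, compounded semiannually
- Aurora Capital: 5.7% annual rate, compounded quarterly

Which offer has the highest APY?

Aurora Capital

Orbit Savings: (1 + 0.056/52)^52 − 1 = 5.757%
Orbit Finance: (1 + 0.055/2)^2 − 1 = 5.576%
Aurora Capital: (1 + 0.057/4)^4 − 1 = 5.823%
The highest effective annual rate is Aurora Capital at 5.823%.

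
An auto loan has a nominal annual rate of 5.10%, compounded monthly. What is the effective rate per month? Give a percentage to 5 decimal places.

With a nominal annual rate compounded monthly, the periodic rate is the nominal rate divided by 12.
i = 0.0510 / 12 = 0.0042500 = 0.42500%.

0.42500%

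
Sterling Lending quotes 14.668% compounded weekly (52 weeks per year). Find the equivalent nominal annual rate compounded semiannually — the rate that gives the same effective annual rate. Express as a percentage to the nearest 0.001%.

EAR = (1 + 0.14668/52)^52 − 1 = 0.157744.
Solve (1 + r/2)^2 = 1.157744: r/2 = 1.157744^(1/2) − 1 = 0.075985, so r = 0.151971 = 15.197%.

15.197%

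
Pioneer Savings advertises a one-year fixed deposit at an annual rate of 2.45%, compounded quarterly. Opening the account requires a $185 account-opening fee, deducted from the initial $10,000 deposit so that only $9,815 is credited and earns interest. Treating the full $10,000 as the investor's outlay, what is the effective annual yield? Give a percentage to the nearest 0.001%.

0.577%

Value after one year: 9,815 × (1 + 0.0245/4)^4 = 9,815 × 1.024726 = $10,057.69.
Effective yield on the $10,000 outlay: 10,057.69 / 10,000 − 1 = 0.005769 = 0.577%.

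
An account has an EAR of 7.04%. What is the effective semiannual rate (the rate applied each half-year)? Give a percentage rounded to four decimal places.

The per-half-year rate i satisfies (1 + i)^2 = 1 + 0.0704.
i = 1.0704^(1/2) − 1 = 0.0346014 = 3.4601%.

3.4601%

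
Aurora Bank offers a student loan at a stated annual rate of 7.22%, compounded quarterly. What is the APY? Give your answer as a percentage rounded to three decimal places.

EAR = (1 + 0.0722/4)^4 − 1.
= 1.074178 − 1 = 7.418%.

7.418%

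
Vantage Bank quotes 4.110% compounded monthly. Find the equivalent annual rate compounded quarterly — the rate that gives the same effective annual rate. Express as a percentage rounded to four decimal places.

EAR = (1 + 0.04110/12)^12 − 1 = 0.041883.
Solve (1 + r/4)^4 = 1.041883: r/4 = 1.041883^(1/4) − 1 = 0.010310, so r = 0.041241 = 4.1241%.

4.1241%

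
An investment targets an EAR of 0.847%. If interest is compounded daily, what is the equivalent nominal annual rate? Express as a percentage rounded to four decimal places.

0.8434%

(1 + r/365)^365 − 1 = 0.00847, so 1 + r/365 = 1.00847^(1/365).
r/365 = 0.000023, so r = 0.008434 = 0.8434%.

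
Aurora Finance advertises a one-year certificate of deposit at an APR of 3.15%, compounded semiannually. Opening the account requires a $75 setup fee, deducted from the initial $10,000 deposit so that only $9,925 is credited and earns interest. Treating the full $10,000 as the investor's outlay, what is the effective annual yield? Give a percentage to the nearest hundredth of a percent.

2.40%

Value after one year: 9,925 × (1 + 0.0315/2)^2 = 9,925 × 1.031748 = $10,240.10.
Effective yield on the $10,000 outlay: 10,240.10 / 10,000 − 1 = 0.024010 = 2.40%.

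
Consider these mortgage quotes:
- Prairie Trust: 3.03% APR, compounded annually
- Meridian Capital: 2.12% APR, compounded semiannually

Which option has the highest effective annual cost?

Prairie Trust

Prairie Trust: compounded annually, EAR = 3.030%
Meridian Capital: (1 + 0.0212/2)^2 − 1 = 2.131%
The highest effective annual rate is Prairie Trust at 3.030%.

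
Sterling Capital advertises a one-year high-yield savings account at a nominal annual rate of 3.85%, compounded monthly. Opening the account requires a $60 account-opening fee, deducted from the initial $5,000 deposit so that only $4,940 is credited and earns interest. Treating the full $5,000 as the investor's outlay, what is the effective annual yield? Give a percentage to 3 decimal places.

Value after one year: 4,940 × (1 + 0.0385/12)^12 = 4,940 × 1.039187 = $5,133.58.
Effective yield on the $5,000 outlay: 5,133.58 / 5,000 − 1 = 0.026716 = 2.672%.

2.672%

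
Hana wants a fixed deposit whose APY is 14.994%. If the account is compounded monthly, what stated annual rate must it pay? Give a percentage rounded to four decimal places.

14.0526%

(1 + r/12)^12 − 1 = 0.14994, so 1 + r/12 = 1.14994^(1/12).
r/12 = 0.011711, so r = 0.140526 = 14.0526%.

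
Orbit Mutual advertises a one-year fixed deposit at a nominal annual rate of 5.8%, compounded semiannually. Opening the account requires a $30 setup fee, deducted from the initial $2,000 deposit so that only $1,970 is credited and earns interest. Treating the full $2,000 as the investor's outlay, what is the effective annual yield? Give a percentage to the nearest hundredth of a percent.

4.30%

Value after one year: 1,970 × (1 + 0.058/2)^2 = 1,970 × 1.058841 = $2,085.92.
Effective yield on the $2,000 outlay: 2,085.92 / 2,000 − 1 = 0.042958 = 4.30%.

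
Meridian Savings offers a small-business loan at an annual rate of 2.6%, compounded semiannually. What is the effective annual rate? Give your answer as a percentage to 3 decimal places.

EAR = (1 + 0.026/2)^2 − 1.
= 1.026169 − 1 = 2.617%.

2.617%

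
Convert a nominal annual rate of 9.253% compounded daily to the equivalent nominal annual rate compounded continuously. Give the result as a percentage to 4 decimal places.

9.2518%

EAR = (1 + 0.09253/365)^365 − 1 = 0.096933.
Equivalent continuous rate: r = ln(1 + 0.096933) = 0.092518 = 9.2518%.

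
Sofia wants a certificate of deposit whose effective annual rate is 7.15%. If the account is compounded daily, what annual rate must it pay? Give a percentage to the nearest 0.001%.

6.907%

(1 + r/365)^365 − 1 = 0.0715, so 1 + r/365 = 1.0715^(1/365).
r/365 = 0.000189, so r = 0.069066 = 6.907%.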